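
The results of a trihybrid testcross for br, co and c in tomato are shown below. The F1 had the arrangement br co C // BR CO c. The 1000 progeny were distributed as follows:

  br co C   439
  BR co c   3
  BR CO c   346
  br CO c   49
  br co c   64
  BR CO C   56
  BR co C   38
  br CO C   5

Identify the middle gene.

co

The two rarest classes, br CO C and BR co c, are the double crossovers. Comparing them with the parentals, only the co allele has switched, so co is the middle locus and the order is br – co – c.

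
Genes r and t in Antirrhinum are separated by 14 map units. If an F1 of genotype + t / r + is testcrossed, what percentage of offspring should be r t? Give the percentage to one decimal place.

7.0%

A map distance of 14 map units corresponds to a recombination frequency of 0.140.
The F1 is + t / r +, so r t is a recombinant gamete class with expected frequency r/2 = 0.140/2 = 0.0700.
That is 0.0700 = 7.0% of the progeny.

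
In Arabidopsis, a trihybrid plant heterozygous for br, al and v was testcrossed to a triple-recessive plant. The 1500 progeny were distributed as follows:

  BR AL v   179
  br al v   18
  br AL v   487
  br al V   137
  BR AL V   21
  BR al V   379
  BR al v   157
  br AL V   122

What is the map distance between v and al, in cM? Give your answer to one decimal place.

21.2 cM

The two most frequent reciprocal classes, BR al V and br AL v, are the parental types, so the F1 was BR al V / br AL v.
The two rarest classes, BR AL V and br al v, are the double crossovers. Comparing them with the parentals, only the al allele has switched, so al is the middle locus and the order is br – al – v.
Crossovers in the al–v interval produce the single-crossover classes BR al v and br AL V (157 + 122 = 279) plus the double crossovers (39).
RF(al–v) = (279 + 39) / 1500 = 318/1500 = 0.2120 → 21.2 cM.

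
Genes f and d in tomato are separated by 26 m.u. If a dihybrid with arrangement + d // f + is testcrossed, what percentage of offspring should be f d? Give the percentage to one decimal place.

A map distance of 26 m.u. corresponds to a recombination frequency of 0.260.
The F1 is + d / f +, so f d is a recombinant gamete class with expected frequency r/2 = 0.260/2 = 0.1300.
That is 0.1300 = 13.0% of the progeny.

13.0%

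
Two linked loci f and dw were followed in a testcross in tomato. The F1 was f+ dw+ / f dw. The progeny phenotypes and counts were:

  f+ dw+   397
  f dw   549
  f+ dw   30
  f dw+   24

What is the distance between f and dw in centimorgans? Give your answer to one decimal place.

5.4 centimorgans

The recombinant classes are f+ dw and f dw+: 30 + 24 = 54.
Recombination frequency = 54/1000 = 0.0540 ≈ 5.4%, i.e. 5.4 centimorgans.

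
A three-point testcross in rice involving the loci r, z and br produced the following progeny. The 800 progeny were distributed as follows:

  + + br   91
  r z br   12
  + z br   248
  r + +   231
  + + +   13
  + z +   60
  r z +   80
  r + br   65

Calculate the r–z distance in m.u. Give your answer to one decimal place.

The two most frequent reciprocal classes, + z br and r + +, are the parental types, so the F1 was + z br / r + +.
The two rarest classes, r z br and + + +, are the double crossovers. Comparing them with the parentals, only the r allele has switched, so r is the middle locus and the order is z – r – br.
Crossovers in the z–r interval produce the single-crossover classes + + br and r z + (91 + 80 = 171) plus the double crossovers (25).
RF(z–r) = (171 + 25) / 800 = 196/800 = 0.2450 → 24.5 m.u.

24.5 m.u.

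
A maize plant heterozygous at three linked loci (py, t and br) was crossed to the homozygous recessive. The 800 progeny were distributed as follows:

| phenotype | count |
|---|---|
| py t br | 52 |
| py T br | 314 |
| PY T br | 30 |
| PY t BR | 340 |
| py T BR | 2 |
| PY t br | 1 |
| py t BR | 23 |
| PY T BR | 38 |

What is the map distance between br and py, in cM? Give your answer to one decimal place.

The two most frequent reciprocal classes, PY t BR and py T br, are the parental types, so the F1 was PY t BR / py T br.
The two rarest classes, PY t br and py T BR, are the double crossovers. Comparing them with the parentals, only the br allele has switched, so br is the middle locus and the order is t – br – py.
Crossovers in the br–py interval produce the single-crossover classes py t BR and PY T br (23 + 30 = 53) plus the double crossovers (3).
RF(br–py) = (53 + 3) / 800 = 56/800 = 0.0700 → 7.0 cM.

7.0 cM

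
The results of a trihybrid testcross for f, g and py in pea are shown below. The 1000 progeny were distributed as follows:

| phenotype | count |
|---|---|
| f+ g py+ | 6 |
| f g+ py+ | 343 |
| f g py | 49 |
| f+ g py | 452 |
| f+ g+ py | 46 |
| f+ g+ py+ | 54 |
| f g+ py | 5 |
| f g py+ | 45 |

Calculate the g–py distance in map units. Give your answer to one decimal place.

10.2 map units

The two most frequent reciprocal classes, f g+ py+ and f+ g py, are the parental types, so the F1 was f g+ py+ / f+ g py.
The two rarest classes, f g+ py and f+ g py+, are the double crossovers. Comparing them with the parentals, only the py allele has switched, so py is the middle locus and the order is f – py – g.
Crossovers in the py–g interval produce the single-crossover classes f g py+ and f+ g+ py (45 + 46 = 91) plus the double crossovers (11).
RF(py–g) = (91 + 11) / 1000 = 102/1000 = 0.1020 → 10.2 map units.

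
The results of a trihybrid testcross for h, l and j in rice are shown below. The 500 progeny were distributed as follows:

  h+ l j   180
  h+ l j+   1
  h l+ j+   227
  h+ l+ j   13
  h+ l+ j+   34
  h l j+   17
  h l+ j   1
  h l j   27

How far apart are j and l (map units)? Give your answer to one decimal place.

The two most frequent reciprocal classes, h+ l j and h l+ j+, are the parental types, so the F1 was h+ l j / h l+ j+.
The two rarest classes, h+ l j+ and h l+ j, are the double crossovers. Comparing them with the parentals, only the j allele has switched, so j is the middle locus and the order is h – j – l.
Crossovers in the j–l interval produce the single-crossover classes h+ l+ j and h l j+ (13 + 17 = 30) plus the double crossovers (2).
RF(j–l) = (30 + 2) / 500 = 32/500 = 0.0640 → 6.4 map units.

6.4 map units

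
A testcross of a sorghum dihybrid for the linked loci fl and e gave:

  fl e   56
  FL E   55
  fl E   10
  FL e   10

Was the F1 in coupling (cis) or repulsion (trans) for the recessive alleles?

The two most frequent classes are FL E (55) and fl e (56); these are the parental (non-recombinant) types.
So the F1 carried FL E on one chromosome and fl e on the other — the recessive alleles are on the same chromosome (cis / coupling).

cis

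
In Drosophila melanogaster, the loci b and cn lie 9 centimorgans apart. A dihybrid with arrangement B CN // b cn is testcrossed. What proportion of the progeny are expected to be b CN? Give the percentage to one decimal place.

A map distance of 9 centimorgans corresponds to a recombination frequency of 0.090.
The F1 is B CN / b cn, so b CN is a recombinant gamete class with expected frequency r/2 = 0.090/2 = 0.0450.
That is 0.0450 = 4.5% of the progeny.

4.5%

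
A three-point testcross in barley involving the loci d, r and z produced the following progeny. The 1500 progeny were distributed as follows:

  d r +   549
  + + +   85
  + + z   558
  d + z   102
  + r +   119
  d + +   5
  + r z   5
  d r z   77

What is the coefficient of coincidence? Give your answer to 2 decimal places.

The two most frequent reciprocal classes, d r + and + + z, are the parental types, so the F1 was d r + / + + z.
The two rarest classes, d + + and + r z, are the double crossovers. Comparing them with the parentals, only the r allele has switched, so r is the middle locus and the order is z – r – d.
z–r: (162 + 10)/1500 = 0.1147; r–d: (221 + 10)/1500 = 0.1540.
Expected DCO frequency = 0.1147 × 0.1540 ≈ 0.01766; observed = 10/1500 ≈ 0.00667.
Coefficient of coincidence = 0.00667/0.01766 ≈ 0.38.

0.38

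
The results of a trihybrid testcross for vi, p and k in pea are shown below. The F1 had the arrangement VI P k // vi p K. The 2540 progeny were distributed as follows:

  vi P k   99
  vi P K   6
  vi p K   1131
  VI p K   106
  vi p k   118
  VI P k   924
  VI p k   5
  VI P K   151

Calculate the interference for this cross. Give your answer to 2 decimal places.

0.54

The two rarest classes, VI p k and vi P K, are the double crossovers. Comparing them with the parentals, only the p allele has switched, so p is the middle locus and the order is k – p – vi.
k–p: (269 + 11)/2540 = 0.1102; p–vi: (205 + 11)/2540 = 0.0850.
Expected DCO frequency = 0.1102 × 0.0850 ≈ 0.00937; observed = 11/2540 ≈ 0.00433.
Coefficient of coincidence = 0.00433/0.00937 ≈ 0.46; interference = 1 − 0.46 = 0.54.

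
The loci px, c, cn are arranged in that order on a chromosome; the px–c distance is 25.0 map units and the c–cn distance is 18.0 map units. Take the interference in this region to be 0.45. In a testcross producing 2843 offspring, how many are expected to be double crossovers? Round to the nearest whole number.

70

Map distances give recombination frequencies of 0.250 and 0.180 for the two intervals.
With interference 0.45 (so coincidence = 0.55), expected double-crossover frequency = 0.250 × 0.180 × 0.55 = 0.02475.
Expected number = 0.02475 × 2843 = 70.36 ≈ 70.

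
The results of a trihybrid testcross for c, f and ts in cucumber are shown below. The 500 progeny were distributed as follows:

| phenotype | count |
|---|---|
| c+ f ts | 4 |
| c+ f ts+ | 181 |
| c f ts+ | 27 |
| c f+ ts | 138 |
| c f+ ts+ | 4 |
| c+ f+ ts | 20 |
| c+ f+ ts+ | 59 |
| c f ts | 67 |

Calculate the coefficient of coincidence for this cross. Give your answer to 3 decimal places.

The two most frequent reciprocal classes, c f+ ts and c+ f ts+, are the parental types, so the F1 was c f+ ts / c+ f ts+.
The two rarest classes, c f+ ts+ and c+ f ts, are the double crossovers. Comparing them with the parentals, only the ts allele has switched, so ts is the middle locus and the order is f – ts – c.
f–ts: (126 + 8)/500 = 0.2680; ts–c: (47 + 8)/500 = 0.1100.
Expected DCO frequency = 0.2680 × 0.1100 ≈ 0.02948; observed = 8/500 ≈ 0.01600.
Coefficient of coincidence = 0.01600/0.02948 ≈ 0.543.

0.543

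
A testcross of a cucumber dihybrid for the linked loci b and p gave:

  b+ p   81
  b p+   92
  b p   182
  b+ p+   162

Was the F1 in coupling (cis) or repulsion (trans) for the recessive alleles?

cis

The two most frequent classes are b+ p+ (162) and b p (182); these are the parental (non-recombinant) types.
So the F1 carried b+ p+ on one chromosome and b p on the other — the recessive alleles are on the same chromosome (cis / coupling).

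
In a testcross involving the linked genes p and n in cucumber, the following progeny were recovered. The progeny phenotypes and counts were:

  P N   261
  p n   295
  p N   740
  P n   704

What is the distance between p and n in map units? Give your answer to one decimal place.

The two most frequent classes, P n (704) and p N (740), are the parental types, so the F1 was P n / p N.
The recombinant classes are P N and p n: 261 + 295 = 556.
Recombination frequency = 556/2000 = 0.2780 ≈ 27.8%, i.e. 27.8 map units.

27.8 map units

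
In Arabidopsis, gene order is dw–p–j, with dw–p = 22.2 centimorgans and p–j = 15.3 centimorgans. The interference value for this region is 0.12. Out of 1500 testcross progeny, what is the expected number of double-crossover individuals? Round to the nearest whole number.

45

Map distances give recombination frequencies of 0.222 and 0.153 for the two intervals.
With interference 0.12 (so coincidence = 0.88), expected double-crossover frequency = 0.222 × 0.153 × 0.88 = 0.02989.
Expected number = 0.02989 × 1500 = 44.84 ≈ 45.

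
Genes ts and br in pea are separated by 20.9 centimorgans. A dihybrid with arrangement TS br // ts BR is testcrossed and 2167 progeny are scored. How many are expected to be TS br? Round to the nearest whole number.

857

A map distance of 20.9 centimorgans corresponds to a recombination frequency of 0.209.
The F1 is TS br / ts BR, so TS br is a parental gamete class with expected frequency (1 − r)/2 = 0.791/2 = 0.3955.
Expected number = 0.3955 × 2167 = 857.05 ≈ 857.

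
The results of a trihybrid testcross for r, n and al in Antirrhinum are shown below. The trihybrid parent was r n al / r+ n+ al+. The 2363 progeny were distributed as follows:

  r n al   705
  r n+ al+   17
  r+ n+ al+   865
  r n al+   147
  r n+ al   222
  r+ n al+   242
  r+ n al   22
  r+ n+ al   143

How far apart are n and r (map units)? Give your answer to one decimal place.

The two rarest classes, r+ n al and r n+ al+, are the double crossovers. Comparing them with the parentals, only the r allele has switched, so r is the middle locus and the order is al – r – n.
Crossovers in the r–n interval produce the single-crossover classes r n+ al and r+ n al+ (222 + 242 = 464) plus the double crossovers (39).
RF(r–n) = (464 + 39) / 2363 = 503/2363 = 0.2129 → 21.3 map units.

21.3 map units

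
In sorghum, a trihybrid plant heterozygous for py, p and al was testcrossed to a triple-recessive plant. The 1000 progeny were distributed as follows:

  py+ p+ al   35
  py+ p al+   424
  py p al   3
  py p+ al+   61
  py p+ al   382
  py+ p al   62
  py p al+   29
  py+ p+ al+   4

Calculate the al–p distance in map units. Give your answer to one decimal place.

The two most frequent reciprocal classes, py+ p al+ and py p+ al, are the parental types, so the F1 was py+ p al+ / py p+ al.
The two rarest classes, py+ p+ al+ and py p al, are the double crossovers. Comparing them with the parentals, only the p allele has switched, so p is the middle locus and the order is py – p – al.
Crossovers in the p–al interval produce the single-crossover classes py+ p al and py p+ al+ (62 + 61 = 123) plus the double crossovers (7).
RF(p–al) = (123 + 7) / 1000 = 130/1000 = 0.1300 → 13.0 map units.

13.0 map units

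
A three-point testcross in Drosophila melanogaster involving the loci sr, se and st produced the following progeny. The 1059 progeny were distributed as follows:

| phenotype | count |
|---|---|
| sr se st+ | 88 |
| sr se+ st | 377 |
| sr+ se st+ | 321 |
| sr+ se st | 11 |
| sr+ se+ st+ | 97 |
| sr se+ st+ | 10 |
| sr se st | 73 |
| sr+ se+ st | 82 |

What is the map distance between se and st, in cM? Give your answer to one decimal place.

The two most frequent reciprocal classes, sr se+ st and sr+ se st+, are the parental types, so the F1 was sr se+ st / sr+ se st+.
The two rarest classes, sr se+ st+ and sr+ se st, are the double crossovers. Comparing them with the parentals, only the st allele has switched, so st is the middle locus and the order is se – st – sr.
Crossovers in the se–st interval produce the single-crossover classes sr se st and sr+ se+ st+ (73 + 97 = 170) plus the double crossovers (21).
RF(se–st) = (170 + 21) / 1059 = 191/1059 = 0.1804 → 18.0 cM.

18.0 cM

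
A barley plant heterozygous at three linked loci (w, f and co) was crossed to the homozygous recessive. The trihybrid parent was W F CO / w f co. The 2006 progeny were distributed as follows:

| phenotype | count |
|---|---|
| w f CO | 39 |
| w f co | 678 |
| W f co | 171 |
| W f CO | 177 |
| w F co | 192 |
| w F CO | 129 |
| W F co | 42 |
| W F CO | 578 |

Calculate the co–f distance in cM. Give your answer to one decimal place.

22.4 cM

The two rarest classes, W F co and w f CO, are the double crossovers. Comparing them with the parentals, only the co allele has switched, so co is the middle locus and the order is w – co – f.
Crossovers in the co–f interval produce the single-crossover classes W f CO and w F co (177 + 192 = 369) plus the double crossovers (81).
RF(co–f) = (369 + 81) / 2006 = 450/2006 = 0.2243 → 22.4 cM.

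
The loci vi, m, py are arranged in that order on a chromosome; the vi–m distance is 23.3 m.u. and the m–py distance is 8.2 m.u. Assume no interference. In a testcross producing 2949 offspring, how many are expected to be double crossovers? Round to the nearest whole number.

56

Map distances give recombination frequencies of 0.233 and 0.082 for the two intervals.
With no interference, expected double-crossover frequency = 0.233 × 0.082 = 0.01911.
Expected number = 0.01911 × 2949 = 56.34 ≈ 56.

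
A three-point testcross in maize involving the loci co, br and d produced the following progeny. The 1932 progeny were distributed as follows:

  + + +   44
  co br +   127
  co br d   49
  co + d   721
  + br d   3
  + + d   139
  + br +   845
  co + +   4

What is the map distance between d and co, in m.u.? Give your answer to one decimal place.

The two most frequent reciprocal classes, co + d and + br +, are the parental types, so the F1 was co + d / + br +.
The two rarest classes, co + + and + br d, are the double crossovers. Comparing them with the parentals, only the d allele has switched, so d is the middle locus and the order is co – d – br.
Crossovers in the co–d interval produce the single-crossover classes + + d and co br + (139 + 127 = 266) plus the double crossovers (7).
RF(co–d) = (266 + 7) / 1932 = 273/1932 = 0.1413 → 14.1 m.u.

14.1 m.u.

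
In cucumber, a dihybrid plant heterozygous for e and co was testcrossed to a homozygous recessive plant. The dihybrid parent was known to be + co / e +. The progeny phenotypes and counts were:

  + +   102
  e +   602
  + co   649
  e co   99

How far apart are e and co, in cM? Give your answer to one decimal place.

13.8 cM

The recombinant classes are + + and e co: 102 + 99 = 201.
Recombination frequency = 201/1452 = 0.1384 ≈ 13.8%, i.e. 13.8 cM.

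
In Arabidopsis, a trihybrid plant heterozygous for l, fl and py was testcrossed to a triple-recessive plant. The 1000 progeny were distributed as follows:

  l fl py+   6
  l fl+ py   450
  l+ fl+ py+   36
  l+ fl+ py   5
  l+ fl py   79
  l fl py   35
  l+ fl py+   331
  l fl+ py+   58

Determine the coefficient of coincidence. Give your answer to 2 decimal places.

The two most frequent reciprocal classes, l+ fl py+ and l fl+ py, are the parental types, so the F1 was l+ fl py+ / l fl+ py.
The two rarest classes, l fl py+ and l+ fl+ py, are the double crossovers. Comparing them with the parentals, only the l allele has switched, so l is the middle locus and the order is py – l – fl.
py–l: (137 + 11)/1000 = 0.1480; l–fl: (71 + 11)/1000 = 0.0820.
Expected DCO frequency = 0.1480 × 0.0820 ≈ 0.01214; observed = 11/1000 ≈ 0.01100.
Coefficient of coincidence = 0.01100/0.01214 ≈ 0.91.

0.91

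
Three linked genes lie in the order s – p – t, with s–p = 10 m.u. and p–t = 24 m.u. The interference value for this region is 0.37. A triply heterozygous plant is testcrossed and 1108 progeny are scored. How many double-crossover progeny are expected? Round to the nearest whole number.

17

Map distances give recombination frequencies of 0.100 and 0.240 for the two intervals.
With interference 0.37 (so coincidence = 0.63), expected double-crossover frequency = 0.100 × 0.240 × 0.63 = 0.01512.
Expected number = 0.01512 × 1108 = 16.75 ≈ 17.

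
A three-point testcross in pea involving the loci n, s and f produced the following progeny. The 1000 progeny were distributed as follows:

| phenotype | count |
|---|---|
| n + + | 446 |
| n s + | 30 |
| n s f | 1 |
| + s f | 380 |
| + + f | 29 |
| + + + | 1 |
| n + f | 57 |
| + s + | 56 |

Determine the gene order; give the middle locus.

n

The two most frequent reciprocal classes, + s f and n + +, are the parental types, so the F1 was + s f / n + +.
The two rarest classes, n s f and + + +, are the double crossovers. Comparing them with the parentals, only the n allele has switched, so n is the middle locus and the order is f – n – s.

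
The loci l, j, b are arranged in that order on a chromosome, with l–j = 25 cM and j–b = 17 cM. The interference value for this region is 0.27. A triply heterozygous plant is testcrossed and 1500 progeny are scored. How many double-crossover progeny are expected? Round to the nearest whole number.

Map distances give recombination frequencies of 0.250 and 0.170 for the two intervals.
With interference 0.27 (so coincidence = 0.73), expected double-crossover frequency = 0.250 × 0.170 × 0.73 = 0.03103.
Expected number = 0.03103 × 1500 = 46.54 ≈ 47.

47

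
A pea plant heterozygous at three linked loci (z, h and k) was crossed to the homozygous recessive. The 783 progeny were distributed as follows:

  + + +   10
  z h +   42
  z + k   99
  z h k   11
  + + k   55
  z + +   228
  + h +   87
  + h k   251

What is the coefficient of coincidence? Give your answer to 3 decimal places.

The two most frequent reciprocal classes, z + + and + h k, are the parental types, so the F1 was z + + / + h k.
The two rarest classes, + + + and z h k, are the double crossovers. Comparing them with the parentals, only the z allele has switched, so z is the middle locus and the order is h – z – k.
h–z: (97 + 21)/783 = 0.1507; z–k: (186 + 21)/783 = 0.2644.
Expected DCO frequency = 0.1507 × 0.2644 ≈ 0.03985; observed = 21/783 ≈ 0.02682.
Coefficient of coincidence = 0.02682/0.03985 ≈ 0.673.

0.673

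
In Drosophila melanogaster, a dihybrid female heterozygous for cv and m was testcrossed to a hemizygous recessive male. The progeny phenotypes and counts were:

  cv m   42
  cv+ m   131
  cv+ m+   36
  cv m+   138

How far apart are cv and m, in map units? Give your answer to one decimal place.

The two most frequent classes, cv+ m (131) and cv m+ (138), are the parental types, so the F1 was cv+ m / cv m+.
The recombinant classes are cv+ m+ and cv m: 36 + 42 = 78.
Recombination frequency = 78/347 = 0.2248 ≈ 22.5%, i.e. 22.5 map units.

22.5 map units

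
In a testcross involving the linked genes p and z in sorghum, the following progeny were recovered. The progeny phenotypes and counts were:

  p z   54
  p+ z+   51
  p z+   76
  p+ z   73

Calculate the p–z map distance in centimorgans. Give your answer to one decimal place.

41.3 centimorgans

The two most frequent classes, p+ z (73) and p z+ (76), are the parental types, so the F1 was p+ z / p z+.
The recombinant classes are p+ z+ and p z: 51 + 54 = 105.
Recombination frequency = 105/254 = 0.4134 ≈ 41.3%, i.e. 41.3 centimorgans.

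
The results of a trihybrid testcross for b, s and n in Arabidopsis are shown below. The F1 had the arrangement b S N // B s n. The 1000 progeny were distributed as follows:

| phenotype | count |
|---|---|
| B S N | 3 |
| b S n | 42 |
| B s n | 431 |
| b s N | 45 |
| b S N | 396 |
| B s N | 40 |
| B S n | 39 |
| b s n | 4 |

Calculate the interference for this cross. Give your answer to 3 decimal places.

0.136

The two rarest classes, B S N and b s n, are the double crossovers. Comparing them with the parentals, only the b allele has switched, so b is the middle locus and the order is s – b – n.
s–b: (84 + 7)/1000 = 0.0910; b–n: (82 + 7)/1000 = 0.0890.
Expected DCO frequency = 0.0910 × 0.0890 ≈ 0.00810; observed = 7/1000 ≈ 0.00700.
Coefficient of coincidence = 0.00700/0.00810 ≈ 0.864; interference = 1 − 0.864 = 0.136.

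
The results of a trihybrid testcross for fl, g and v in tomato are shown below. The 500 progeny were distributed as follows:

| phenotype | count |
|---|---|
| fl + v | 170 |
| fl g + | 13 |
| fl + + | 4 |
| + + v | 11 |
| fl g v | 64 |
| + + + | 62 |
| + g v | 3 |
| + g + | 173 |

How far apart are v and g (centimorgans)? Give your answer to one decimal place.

The two most frequent reciprocal classes, fl + v and + g +, are the parental types, so the F1 was fl + v / + g +.
The two rarest classes, fl + + and + g v, are the double crossovers. Comparing them with the parentals, only the v allele has switched, so v is the middle locus and the order is g – v – fl.
Crossovers in the g–v interval produce the single-crossover classes fl g v and + + + (64 + 62 = 126) plus the double crossovers (7).
RF(g–v) = (126 + 7) / 500 = 133/500 = 0.2660 → 26.6 centimorgans.

26.6 centimorgans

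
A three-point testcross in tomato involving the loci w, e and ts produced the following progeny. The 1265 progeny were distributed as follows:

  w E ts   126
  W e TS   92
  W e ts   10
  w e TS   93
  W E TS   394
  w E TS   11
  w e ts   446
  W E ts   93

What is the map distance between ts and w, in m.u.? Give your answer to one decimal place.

The two most frequent reciprocal classes, w e ts and W E TS, are the parental types, so the F1 was w e ts / W E TS.
The two rarest classes, W e ts and w E TS, are the double crossovers. Comparing them with the parentals, only the w allele has switched, so w is the middle locus and the order is e – w – ts.
Crossovers in the w–ts interval produce the single-crossover classes w e TS and W E ts (93 + 93 = 186) plus the double crossovers (21).
RF(w–ts) = (186 + 21) / 1265 = 207/1265 = 0.1636 → 16.4 m.u.

16.4 m.u.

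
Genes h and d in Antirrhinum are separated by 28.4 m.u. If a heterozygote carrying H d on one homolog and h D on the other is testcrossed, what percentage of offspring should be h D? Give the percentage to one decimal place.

A map distance of 28.4 m.u. corresponds to a recombination frequency of 0.284.
The F1 is H d / h D, so h D is a parental gamete class with expected frequency (1 − r)/2 = 0.716/2 = 0.3580.
That is 0.3580 = 35.8% of the progeny.

35.8%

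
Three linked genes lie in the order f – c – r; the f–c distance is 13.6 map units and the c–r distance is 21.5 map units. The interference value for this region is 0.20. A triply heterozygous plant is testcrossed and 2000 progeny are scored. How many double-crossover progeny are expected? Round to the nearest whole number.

Map distances give recombination frequencies of 0.136 and 0.215 for the two intervals.
With interference 0.20 (so coincidence = 0.80), expected double-crossover frequency = 0.136 × 0.215 × 0.80 = 0.02339.
Expected number = 0.02339 × 2000 = 46.78 ≈ 47.

47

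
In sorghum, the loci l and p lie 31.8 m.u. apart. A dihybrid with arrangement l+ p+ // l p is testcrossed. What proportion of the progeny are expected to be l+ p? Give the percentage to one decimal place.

A map distance of 31.8 m.u. corresponds to a recombination frequency of 0.318.
The F1 is l+ p+ / l p, so l+ p is a recombinant gamete class with expected frequency r/2 = 0.318/2 = 0.1590.
That is 0.1590 = 15.9% of the progeny.

15.9%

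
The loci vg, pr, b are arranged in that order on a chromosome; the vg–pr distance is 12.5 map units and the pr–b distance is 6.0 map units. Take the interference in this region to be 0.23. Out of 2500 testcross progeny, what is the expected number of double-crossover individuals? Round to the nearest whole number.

Map distances give recombination frequencies of 0.125 and 0.060 for the two intervals.
With interference 0.23 (so coincidence = 0.77), expected double-crossover frequency = 0.125 × 0.060 × 0.77 = 0.00577.
Expected number = 0.00577 × 2500 = 14.44 ≈ 14.

14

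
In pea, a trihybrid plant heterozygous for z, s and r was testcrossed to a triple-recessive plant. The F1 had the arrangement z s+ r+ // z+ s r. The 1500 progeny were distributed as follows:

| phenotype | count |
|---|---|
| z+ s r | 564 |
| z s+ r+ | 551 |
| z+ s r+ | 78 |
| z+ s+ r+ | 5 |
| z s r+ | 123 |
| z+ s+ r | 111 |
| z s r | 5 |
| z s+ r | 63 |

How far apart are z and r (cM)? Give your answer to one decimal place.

10.1 cM

The two rarest classes, z+ s+ r+ and z s r, are the double crossovers. Comparing them with the parentals, only the z allele has switched, so z is the middle locus and the order is s – z – r.
Crossovers in the z–r interval produce the single-crossover classes z s+ r and z+ s r+ (63 + 78 = 141) plus the double crossovers (10).
RF(z–r) = (141 + 10) / 1500 = 151/1500 = 0.1007 → 10.1 cM.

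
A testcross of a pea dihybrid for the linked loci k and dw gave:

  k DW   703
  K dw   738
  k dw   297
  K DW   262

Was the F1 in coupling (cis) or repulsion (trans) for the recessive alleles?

The two most frequent classes are K dw (738) and k DW (703); these are the parental (non-recombinant) types.
So the F1 carried K dw on one chromosome and k DW on the other — the recessive alleles are on opposite chromosomes (trans / repulsion).

trans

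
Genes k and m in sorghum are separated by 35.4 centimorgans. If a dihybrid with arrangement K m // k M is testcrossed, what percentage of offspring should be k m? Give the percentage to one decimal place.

A map distance of 35.4 centimorgans corresponds to a recombination frequency of 0.354.
The F1 is K m / k M, so k m is a recombinant gamete class with expected frequency r/2 = 0.354/2 = 0.1770.
That is 0.1770 = 17.7% of the progeny.

17.7%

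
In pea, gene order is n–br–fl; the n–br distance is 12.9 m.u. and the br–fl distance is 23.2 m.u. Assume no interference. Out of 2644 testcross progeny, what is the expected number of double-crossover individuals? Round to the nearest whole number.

Map distances give recombination frequencies of 0.129 and 0.232 for the two intervals.
With no interference, expected double-crossover frequency = 0.129 × 0.232 = 0.02993.
Expected number = 0.02993 × 2644 = 79.13 ≈ 79.

79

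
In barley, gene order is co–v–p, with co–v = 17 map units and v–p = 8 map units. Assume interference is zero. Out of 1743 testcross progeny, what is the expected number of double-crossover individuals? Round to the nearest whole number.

24

Map distances give recombination frequencies of 0.170 and 0.080 for the two intervals.
With no interference, expected double-crossover frequency = 0.170 × 0.080 = 0.01360.
Expected number = 0.01360 × 1743 = 23.70 ≈ 24.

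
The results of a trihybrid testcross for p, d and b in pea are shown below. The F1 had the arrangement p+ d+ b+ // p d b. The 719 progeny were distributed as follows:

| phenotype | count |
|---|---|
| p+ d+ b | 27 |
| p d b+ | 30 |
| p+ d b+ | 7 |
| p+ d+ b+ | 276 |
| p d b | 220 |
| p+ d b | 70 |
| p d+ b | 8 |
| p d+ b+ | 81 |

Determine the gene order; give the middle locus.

d

The two rarest classes, p+ d b+ and p d+ b, are the double crossovers. Comparing them with the parentals, only the d allele has switched, so d is the middle locus and the order is b – d – p.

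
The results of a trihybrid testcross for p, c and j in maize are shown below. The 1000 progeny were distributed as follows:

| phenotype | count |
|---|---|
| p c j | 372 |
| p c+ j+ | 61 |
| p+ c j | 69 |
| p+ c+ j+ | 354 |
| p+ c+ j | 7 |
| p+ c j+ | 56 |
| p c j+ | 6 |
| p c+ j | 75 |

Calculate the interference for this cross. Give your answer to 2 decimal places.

0.37

The two most frequent reciprocal classes, p c j and p+ c+ j+, are the parental types, so the F1 was p c j / p+ c+ j+.
The two rarest classes, p c j+ and p+ c+ j, are the double crossovers. Comparing them with the parentals, only the j allele has switched, so j is the middle locus and the order is c – j – p.
c–j: (131 + 13)/1000 = 0.1440; j–p: (130 + 13)/1000 = 0.1430.
Expected DCO frequency = 0.1440 × 0.1430 ≈ 0.02059; observed = 13/1000 ≈ 0.01300.
Coefficient of coincidence = 0.01300/0.02059 ≈ 0.63; interference = 1 − 0.63 = 0.37.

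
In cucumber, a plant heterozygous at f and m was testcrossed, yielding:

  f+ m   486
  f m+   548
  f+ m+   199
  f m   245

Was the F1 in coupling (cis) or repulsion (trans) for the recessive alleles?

trans

The two most frequent classes are f+ m (486) and f m+ (548); these are the parental (non-recombinant) types.
So the F1 carried f+ m on one chromosome and f m+ on the other — the recessive alleles are on opposite chromosomes (trans / repulsion).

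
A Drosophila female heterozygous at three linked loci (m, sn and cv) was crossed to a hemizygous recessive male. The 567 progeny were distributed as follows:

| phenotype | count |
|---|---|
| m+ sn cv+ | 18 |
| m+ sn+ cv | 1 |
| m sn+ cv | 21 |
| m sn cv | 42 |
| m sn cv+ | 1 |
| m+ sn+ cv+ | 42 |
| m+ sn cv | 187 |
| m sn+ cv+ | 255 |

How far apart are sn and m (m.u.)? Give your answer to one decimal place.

15.2 m.u.

The two most frequent reciprocal classes, m sn+ cv+ and m+ sn cv, are the parental types, so the F1 was m sn+ cv+ / m+ sn cv.
The two rarest classes, m sn cv+ and m+ sn+ cv, are the double crossovers. Comparing them with the parentals, only the sn allele has switched, so sn is the middle locus and the order is m – sn – cv.
Crossovers in the m–sn interval produce the single-crossover classes m+ sn+ cv+ and m sn cv (42 + 42 = 84) plus the double crossovers (2).
RF(m–sn) = (84 + 2) / 567 = 86/567 = 0.1517 → 15.2 m.u.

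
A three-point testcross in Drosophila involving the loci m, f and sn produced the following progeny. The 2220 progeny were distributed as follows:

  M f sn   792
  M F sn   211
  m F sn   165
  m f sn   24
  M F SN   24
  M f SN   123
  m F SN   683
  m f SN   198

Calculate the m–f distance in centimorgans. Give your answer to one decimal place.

The two most frequent reciprocal classes, m F SN and M f sn, are the parental types, so the F1 was m F SN / M f sn.
The two rarest classes, M F SN and m f sn, are the double crossovers. Comparing them with the parentals, only the m allele has switched, so m is the middle locus and the order is f – m – sn.
Crossovers in the f–m interval produce the single-crossover classes m f SN and M F sn (198 + 211 = 409) plus the double crossovers (48).
RF(f–m) = (409 + 48) / 2220 = 457/2220 = 0.2059 → 20.6 centimorgans.

20.6 centimorgans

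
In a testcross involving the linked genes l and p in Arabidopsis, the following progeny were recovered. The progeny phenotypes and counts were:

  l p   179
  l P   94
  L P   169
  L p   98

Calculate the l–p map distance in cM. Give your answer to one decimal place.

The two most frequent classes, L P (169) and l p (179), are the parental types, so the F1 was L P / l p.
The recombinant classes are L p and l P: 98 + 94 = 192.
Recombination frequency = 192/540 = 0.3556 ≈ 35.6%, i.e. 35.6 cM.

35.6 cM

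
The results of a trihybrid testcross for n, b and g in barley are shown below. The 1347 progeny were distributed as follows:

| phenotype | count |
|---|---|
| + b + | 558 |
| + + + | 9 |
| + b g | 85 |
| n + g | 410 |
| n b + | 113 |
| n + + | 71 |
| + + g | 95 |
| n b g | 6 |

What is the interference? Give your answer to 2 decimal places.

0.47

The two most frequent reciprocal classes, n + g and + b +, are the parental types, so the F1 was n + g / + b +.
The two rarest classes, n b g and + + +, are the double crossovers. Comparing them with the parentals, only the b allele has switched, so b is the middle locus and the order is g – b – n.
g–b: (156 + 15)/1347 = 0.1269; b–n: (208 + 15)/1347 = 0.1656.
Expected DCO frequency = 0.1269 × 0.1656 ≈ 0.02101; observed = 15/1347 ≈ 0.01114.
Coefficient of coincidence = 0.01114/0.02101 ≈ 0.53; interference = 1 − 0.53 = 0.47.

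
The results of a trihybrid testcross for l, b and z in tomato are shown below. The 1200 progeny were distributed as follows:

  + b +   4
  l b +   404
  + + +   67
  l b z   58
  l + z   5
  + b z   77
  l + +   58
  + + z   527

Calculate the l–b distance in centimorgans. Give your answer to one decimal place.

The two most frequent reciprocal classes, + + z and l b +, are the parental types, so the F1 was + + z / l b +.
The two rarest classes, l + z and + b +, are the double crossovers. Comparing them with the parentals, only the l allele has switched, so l is the middle locus and the order is z – l – b.
Crossovers in the l–b interval produce the single-crossover classes + b z and l + + (77 + 58 = 135) plus the double crossovers (9).
RF(l–b) = (135 + 9) / 1200 = 144/1200 = 0.1200 → 12.0 centimorgans.

12.0 centimorgans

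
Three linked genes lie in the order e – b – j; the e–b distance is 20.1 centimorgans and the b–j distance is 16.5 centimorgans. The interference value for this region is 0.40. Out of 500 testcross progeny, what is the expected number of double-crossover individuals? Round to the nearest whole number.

Map distances give recombination frequencies of 0.201 and 0.165 for the two intervals.
With interference 0.40 (so coincidence = 0.60), expected double-crossover frequency = 0.201 × 0.165 × 0.60 = 0.01990.
Expected number = 0.01990 × 500 = 9.95 ≈ 10.

10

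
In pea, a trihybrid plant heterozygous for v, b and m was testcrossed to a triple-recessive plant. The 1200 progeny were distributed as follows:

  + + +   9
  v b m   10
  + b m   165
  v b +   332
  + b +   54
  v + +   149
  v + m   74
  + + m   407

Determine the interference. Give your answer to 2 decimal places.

The two most frequent reciprocal classes, + + m and v b +, are the parental types, so the F1 was + + m / v b +.
The two rarest classes, + + + and v b m, are the double crossovers. Comparing them with the parentals, only the m allele has switched, so m is the middle locus and the order is v – m – b.
v–m: (128 + 19)/1200 = 0.1225; m–b: (314 + 19)/1200 = 0.2775.
Expected DCO frequency = 0.1225 × 0.2775 ≈ 0.03399; observed = 19/1200 ≈ 0.01583.
Coefficient of coincidence = 0.01583/0.03399 ≈ 0.47; interference = 1 − 0.47 = 0.53.

0.53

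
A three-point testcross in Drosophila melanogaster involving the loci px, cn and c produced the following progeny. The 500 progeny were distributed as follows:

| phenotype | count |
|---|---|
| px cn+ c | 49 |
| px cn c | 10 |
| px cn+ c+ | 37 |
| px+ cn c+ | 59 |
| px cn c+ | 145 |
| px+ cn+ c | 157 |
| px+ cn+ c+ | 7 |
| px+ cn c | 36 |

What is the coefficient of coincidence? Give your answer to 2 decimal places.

0.76

The two most frequent reciprocal classes, px+ cn+ c and px cn c+, are the parental types, so the F1 was px+ cn+ c / px cn c+.
The two rarest classes, px+ cn+ c+ and px cn c, are the double crossovers. Comparing them with the parentals, only the c allele has switched, so c is the middle locus and the order is px – c – cn.
px–c: (108 + 17)/500 = 0.2500; c–cn: (73 + 17)/500 = 0.1800.
Expected DCO frequency = 0.2500 × 0.1800 ≈ 0.04500; observed = 17/500 ≈ 0.03400.
Coefficient of coincidence = 0.03400/0.04500 ≈ 0.76.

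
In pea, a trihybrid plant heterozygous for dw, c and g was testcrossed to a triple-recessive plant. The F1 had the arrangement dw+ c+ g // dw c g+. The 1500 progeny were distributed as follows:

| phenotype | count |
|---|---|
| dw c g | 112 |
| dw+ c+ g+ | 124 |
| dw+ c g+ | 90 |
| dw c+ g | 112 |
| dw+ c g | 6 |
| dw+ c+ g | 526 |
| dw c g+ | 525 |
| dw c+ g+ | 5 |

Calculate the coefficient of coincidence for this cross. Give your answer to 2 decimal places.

The two rarest classes, dw+ c g and dw c+ g+, are the double crossovers. Comparing them with the parentals, only the c allele has switched, so c is the middle locus and the order is dw – c – g.
dw–c: (202 + 11)/1500 = 0.1420; c–g: (236 + 11)/1500 = 0.1647.
Expected DCO frequency = 0.1420 × 0.1647 ≈ 0.02339; observed = 11/1500 ≈ 0.00733.
Coefficient of coincidence = 0.00733/0.02339 ≈ 0.31.

0.31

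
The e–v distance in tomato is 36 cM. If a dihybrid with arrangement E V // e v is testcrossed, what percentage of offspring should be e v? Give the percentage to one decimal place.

32.0%

A map distance of 36 cM corresponds to a recombination frequency of 0.360.
The F1 is E V / e v, so e v is a parental gamete class with expected frequency (1 − r)/2 = 0.640/2 = 0.3200.
That is 0.3200 = 32.0% of the progeny.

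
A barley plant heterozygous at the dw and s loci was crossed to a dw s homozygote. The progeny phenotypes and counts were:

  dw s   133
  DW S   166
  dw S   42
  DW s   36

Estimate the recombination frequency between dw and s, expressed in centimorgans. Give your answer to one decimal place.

20.7 centimorgans

The two most frequent classes, DW S (166) and dw s (133), are the parental types, so the F1 was DW S / dw s.
The recombinant classes are DW s and dw S: 36 + 42 = 78.
Recombination frequency = 78/377 = 0.2069 ≈ 20.7%, i.e. 20.7 centimorgans.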